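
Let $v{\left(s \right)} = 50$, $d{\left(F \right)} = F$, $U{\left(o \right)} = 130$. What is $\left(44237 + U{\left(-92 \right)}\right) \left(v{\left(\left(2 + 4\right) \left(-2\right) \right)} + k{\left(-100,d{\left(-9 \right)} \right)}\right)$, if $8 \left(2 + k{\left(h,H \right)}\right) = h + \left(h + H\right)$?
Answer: $\frac{7764225}{8} \approx 9.7053 \cdot 10^{5}$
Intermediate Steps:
$k{\left(h,H \right)} = -2 + \frac{h}{4} + \frac{H}{8}$ ($k{\left(h,H \right)} = -2 + \frac{h + \left(h + H\right)}{8} = -2 + \frac{h + \left(H + h\right)}{8} = -2 + \frac{H + 2 h}{8} = -2 + \left(\frac{h}{4} + \frac{H}{8}\right) = -2 + \frac{h}{4} + \frac{H}{8}$)
$\left(44237 + U{\left(-92 \right)}\right) \left(v{\left(\left(2 + 4\right) \left(-2\right) \right)} + k{\left(-100,d{\left(-9 \right)} \right)}\right) = \left(44237 + 130\right) \left(50 + \left(-2 + \frac{1}{4} \left(-100\right) + \frac{1}{8} \left(-9\right)\right)\right) = 44367 \left(50 - \frac{225}{8}\right) = 44367 \cdot \frac{175}{8} = \frac{7764225}{8}$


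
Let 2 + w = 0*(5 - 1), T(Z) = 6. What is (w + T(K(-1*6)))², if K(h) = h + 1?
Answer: 16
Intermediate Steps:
K(h) = 1 + h
w = -2 (w = -2 + 0*(5 - 1) = -2 + 0*4 = -2 + 0 = -2)
(w + T(K(-1*6)))² = (-2 + 6)² = 4² = 16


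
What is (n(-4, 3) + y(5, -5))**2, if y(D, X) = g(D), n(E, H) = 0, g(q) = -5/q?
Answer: 1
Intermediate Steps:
y(D, X) = -5/D
(n(-4, 3) + y(5, -5))**2 = (0 - 5/5)**2 = (0 - 5*1/5)**2 = (0 - 1)**2 = (-1)**2 = 1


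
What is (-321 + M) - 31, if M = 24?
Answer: -328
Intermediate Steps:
(-321 + M) - 31 = (-321 + 24) - 31 = -297 - 31 = -328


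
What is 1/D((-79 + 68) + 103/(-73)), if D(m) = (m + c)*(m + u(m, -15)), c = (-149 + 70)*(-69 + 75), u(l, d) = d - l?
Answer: 73/532620 ≈ 0.00013706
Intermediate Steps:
c = -474 (c = -79*6 = -474)
D(m) = 7110 - 15*m (D(m) = (m - 474)*(m + (-15 - m)) = (-474 + m)*(-15) = 7110 - 15*m)
1/D((-79 + 68) + 103/(-73)) = 1/(7110 - 15*((-79 + 68) + 103/(-73))) = 1/(7110 - 15*(-11 + 103*(-1/73))) = 1/(7110 - 15*(-11 - 103/73)) = 1/(7110 - 15*(-906/73)) = 1/(7110 + 13590/73) = 1/(532620/73) = 73/532620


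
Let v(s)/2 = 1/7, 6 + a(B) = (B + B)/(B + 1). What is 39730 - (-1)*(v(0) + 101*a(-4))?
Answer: 827266/21 ≈ 39394.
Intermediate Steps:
a(B) = -6 + 2*B/(1 + B) (a(B) = -6 + (B + B)/(B + 1) = -6 + (2*B)/(1 + B) = -6 + 2*B/(1 + B))
v(s) = 2/7
39730 - (-1)*(v(0) + 101*a(-4)) = 39730 - (-1)*(2/7 + 101*(2*(-3 - 2*(-4))/(1 - 4))) = 39730 - (-1)*(2/7 + 101*(2*(-3 + 8)/(-3))) = 39730 - (-1)*(2/7 + 101*(2*(-⅓)*5)) = 39730 - (-1)*(2/7 + 101*(-10/3)) = 39730 - (-1)*(2/7 - 1010/3) = 39730 - (-1)*(-7064)/21 = 39730 - 1*7064/21 = 39730 - 7064/21 = 827266/21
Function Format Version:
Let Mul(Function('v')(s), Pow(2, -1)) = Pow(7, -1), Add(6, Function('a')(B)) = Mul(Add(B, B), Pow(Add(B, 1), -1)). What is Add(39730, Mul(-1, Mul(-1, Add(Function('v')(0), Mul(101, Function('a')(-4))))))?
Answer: Rational(827266, 21) ≈ 39394.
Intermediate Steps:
Function('a')(B) = Add(-6, Mul(2, B, Pow(Add(1, B), -1))) (Function('a')(B) = Add(-6, Mul(Add(B, B), Pow(Add(B, 1), -1))) = Add(-6, Mul(Mul(2, B), Pow(Add(1, B), -1))) = Add(-6, Mul(2, B, Pow(Add(1, B), -1))))
Function('v')(s) = Rational(2, 7) (Function('v')(s) = Mul(2, Pow(7, -1)) = Mul(2, Rational(1, 7)) = Rational(2, 7))
Add(39730, Mul(-1, Mul(-1, Add(Function('v')(0), Mul(101, Function('a')(-4)))))) = Add(39730, Mul(-1, Mul(-1, Add(Rational(2, 7), Mul(101, Mul(2, Pow(Add(1, -4), -1), Add(-3, Mul(-2, -4)))))))) = Add(39730, Mul(-1, Mul(-1, Add(Rational(2, 7), Mul(101, Mul(2, Pow(-3, -1), Add(-3, 8))))))) = Add(39730, Mul(-1, Mul(-1, Add(Rational(2, 7), Mul(101, Mul(2, Rational(-1, 3), 5)))))) = Add(39730, Mul(-1, Mul(-1, Add(Rational(2, 7), Mul(101, Rational(-10, 3)))))) = Add(39730, Mul(-1, Mul(-1, Add(Rational(2, 7), Rational(-1010, 3))))) = Add(39730, Mul(-1, Mul(-1, Rational(-7064, 21)))) = Add(39730, Mul(-1, Rational(7064, 21))) = Add(39730, Rational(-7064, 21)) = Rational(827266, 21)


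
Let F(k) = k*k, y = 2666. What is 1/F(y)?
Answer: 1/7107556 ≈ 1.4070e-7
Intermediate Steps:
F(k) = k²
1/F(y) = 1/(2666²) = 1/7107556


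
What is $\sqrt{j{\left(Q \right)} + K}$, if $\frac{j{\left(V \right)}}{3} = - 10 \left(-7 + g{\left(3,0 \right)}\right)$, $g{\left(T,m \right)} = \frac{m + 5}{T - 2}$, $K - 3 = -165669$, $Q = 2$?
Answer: $i \sqrt{165606} \approx 406.95 i$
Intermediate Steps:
$K = -165666$ ($K = 3 - 165669 = -165666$)
$g{\left(T,m \right)} = \frac{5 + m}{-2 + T}$
$j{\left(V \right)} = 60$ ($j{\left(V \right)} = 3 \left(- 10 \left(-7 + \frac{5 + 0}{-2 + 3}\right)\right) = 3 \left(- 10 \left(-7 + 1^{-1} \cdot 5\right)\right) = 3 \left(- 10 \left(-7 + 1 \cdot 5\right)\right) = 3 \left(- 10 \left(-7 + 5\right)\right) = 3 \left(\left(-10\right) \left(-2\right)\right) = 3 \cdot 20 = 60$)
$\sqrt{j{\left(Q \right)} + K} = \sqrt{60 - 165666} = \sqrt{-165606} = i \sqrt{165606}$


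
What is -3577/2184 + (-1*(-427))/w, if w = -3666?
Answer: -8575/4888 ≈ -1.7543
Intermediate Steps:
-3577/2184 + (-1*(-427))/w = -3577/2184 - 1*(-427)/(-3666) = -3577*1/2184 + 427*(-1/3666) = -511/312 - 427/3666 = -8575/4888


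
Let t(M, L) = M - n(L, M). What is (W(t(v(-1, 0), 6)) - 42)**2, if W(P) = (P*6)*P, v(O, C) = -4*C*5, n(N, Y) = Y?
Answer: 1764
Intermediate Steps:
v(O, C) = -20*C
t(M, L) = 0 (t(M, L) = M - M = 0)
W(P) = 6*P**2 (W(P) = (6*P)*P = 6*P**2)
(W(t(v(-1, 0), 6)) - 42)**2 = (6*0**2 - 42)**2 = (6*0 - 42)**2 = (0 - 42)**2 = (-42)**2 = 1764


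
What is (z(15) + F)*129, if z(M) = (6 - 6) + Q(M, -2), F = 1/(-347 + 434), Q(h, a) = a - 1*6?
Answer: -29885/29 ≈ -1030.5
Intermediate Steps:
Q(h, a) = -6 + a (Q(h, a) = a - 6 = -6 + a)
F = 1/87 ≈ 0.011494
z(M) = -8 (z(M) = (6 - 6) + (-6 - 2) = 0 - 8 = -8)
(z(15) + F)*129 = (-8 + 1/87)*129 = -695/87*129 = -29885/29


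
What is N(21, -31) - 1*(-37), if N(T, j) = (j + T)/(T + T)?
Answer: 772/21 ≈ 36.762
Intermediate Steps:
N(T, j) = (T + j)/(2*T) (N(T, j) = (T + j)/((2*T)) = (T + j)*(1/(2*T)) = (T + j)/(2*T))
N(21, -31) - 1*(-37) = (1/2)*(21 - 31)/21 - 1*(-37) = (1/2)*(1/21)*(-10) + 37 = -5/21 + 37 = 772/21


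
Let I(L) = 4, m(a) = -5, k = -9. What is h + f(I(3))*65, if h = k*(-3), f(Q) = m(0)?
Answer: -298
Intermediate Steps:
f(Q) = -5
h = 27 (h = -9*(-3) = 27)
h + f(I(3))*65 = 27 - 5*65 = 27 - 325 = -298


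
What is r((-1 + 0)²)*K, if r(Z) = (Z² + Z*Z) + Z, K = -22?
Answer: -66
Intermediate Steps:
r(Z) = Z + 2*Z² (r(Z) = (Z² + Z²) + Z = 2*Z² + Z = Z + 2*Z²)
r((-1 + 0)²)*K = ((-1 + 0)²*(1 + 2*(-1 + 0)²))*(-22) = ((-1)²*(1 + 2*(-1)²))*(-22) = (1*(1 + 2*1))*(-22) = (1*(1 + 2))*(-22) = (1*3)*(-22) = 3*(-22) = -66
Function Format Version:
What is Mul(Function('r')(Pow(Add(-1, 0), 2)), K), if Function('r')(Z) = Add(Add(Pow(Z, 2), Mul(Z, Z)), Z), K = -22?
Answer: -66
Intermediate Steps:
Function('r')(Z) = Add(Z, Mul(2, Pow(Z, 2))) (Function('r')(Z) = Add(Add(Pow(Z, 2), Pow(Z, 2)), Z) = Add(Mul(2, Pow(Z, 2)), Z) = Add(Z, Mul(2, Pow(Z, 2))))
Mul(Function('r')(Pow(Add(-1, 0), 2)), K) = Mul(Mul(Pow(Add(-1, 0), 2), Add(1, Mul(2, Pow(Add(-1, 0), 2)))), -22) = Mul(Mul(Pow(-1, 2), Add(1, Mul(2, Pow(-1, 2)))), -22) = Mul(Mul(1, Add(1, Mul(2, 1))), -22) = Mul(Mul(1, Add(1, 2)), -22) = Mul(Mul(1, 3), -22) = Mul(3, -22) = -66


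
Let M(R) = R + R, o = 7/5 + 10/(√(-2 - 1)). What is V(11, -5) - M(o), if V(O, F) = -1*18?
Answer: -104/5 + 20*I*√3/3 ≈ -20.8 + 11.547*I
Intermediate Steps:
V(O, F) = -18
o = 7/5 - 10*I*√3/3 (o = 7*(⅕) + 10/(√(-3)) = 7/5 + 10/((I*√3)) = 7/5 + 10*(-I*√3/3) = 7/5 - 10*I*√3/3 ≈ 1.4 - 5.7735*I)
M(R) = 2*R
V(11, -5) - M(o) = -18 - 2*(7/5 - 10*I*√3/3) = -18 - (14/5 - 20*I*√3/3) = -18 + (-14/5 + 20*I*√3/3) = -104/5 + 20*I*√3/3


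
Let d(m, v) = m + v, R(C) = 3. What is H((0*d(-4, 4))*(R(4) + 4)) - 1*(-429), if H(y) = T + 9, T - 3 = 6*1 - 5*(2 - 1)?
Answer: 442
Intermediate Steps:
T = 4 (T = 3 + (6*1 - 5*(2 - 1)) = 3 + (6 - 5*1) = 3 + (6 - 5) = 3 + 1 = 4)
H(y) = 13 (H(y) = 4 + 9 = 13)
H((0*d(-4, 4))*(R(4) + 4)) - 1*(-429) = 13 - 1*(-429) = 13 + 429 = 442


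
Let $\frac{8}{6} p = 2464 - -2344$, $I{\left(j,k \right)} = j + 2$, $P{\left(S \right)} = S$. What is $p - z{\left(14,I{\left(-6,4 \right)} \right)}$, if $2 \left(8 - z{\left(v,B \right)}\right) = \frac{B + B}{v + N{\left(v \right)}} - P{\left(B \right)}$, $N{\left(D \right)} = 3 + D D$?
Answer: $\frac{766796}{213} \approx 3600.0$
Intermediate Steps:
$N{\left(D \right)} = 3 + D^{2}$
$I{\left(j,k \right)} = 2 + j$
$p = 3606$ ($p = \frac{3 \left(2464 - -2344\right)}{4} = \frac{3 \left(2464 + 2344\right)}{4} = \frac{3}{4} \cdot 4808 = 3606$)
$z{\left(v,B \right)} = 8 + \frac{B}{2} - \frac{B}{3 + v + v^{2}}$ ($z{\left(v,B \right)} = 8 - \frac{\frac{B + B}{v + \left(3 + v^{2}\right)} - B}{2} = 8 - \frac{\frac{2 B}{3 + v + v^{2}} - B}{2} = 8 - \frac{- B + \frac{2 B}{3 + v + v^{2}}}{2} = 8 + \left(\frac{B}{2} - \frac{B}{3 + v + v^{2}}\right) = 8 + \frac{B}{2} - \frac{B}{3 + v + v^{2}}$)
$p - z{\left(14,I{\left(-6,4 \right)} \right)} = 3606 - \frac{48 + \left(2 - 6\right) + 16 \cdot 14 + 16 \cdot 14^{2} + \left(2 - 6\right) 14 + \left(2 - 6\right) 14^{2}}{2 \left(3 + 14 + 14^{2}\right)} = 3606 - \frac{48 - 4 + 224 + 16 \cdot 196 - 56 - 784}{2 \left(3 + 14 + 196\right)} = 3606 - \frac{48 - 4 + 224 + 3136 - 56 - 784}{2 \cdot 213} = 3606 - \frac{1}{2} \cdot \frac{1}{213} \cdot 2564 = 3606 - \frac{1282}{213} = \frac{766796}{213}$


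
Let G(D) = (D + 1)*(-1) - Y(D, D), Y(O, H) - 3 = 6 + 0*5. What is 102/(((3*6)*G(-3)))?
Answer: -17/21 ≈ -0.80952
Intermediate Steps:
Y(O, H) = 9 (Y(O, H) = 3 + (6 + 0*5) = 3 + (6 + 0) = 3 + 6 = 9)
G(D) = -10 - D (G(D) = (D + 1)*(-1) - 1*9 = (1 + D)*(-1) - 9 = (-1 - D) - 9 = -10 - D)
102/(((3*6)*G(-3))) = 102/(((3*6)*(-10 - 1*(-3)))) = 102/((18*(-10 + 3))) = 102/((18*(-7))) = 102/(-126) = 102*(-1/126) = -17/21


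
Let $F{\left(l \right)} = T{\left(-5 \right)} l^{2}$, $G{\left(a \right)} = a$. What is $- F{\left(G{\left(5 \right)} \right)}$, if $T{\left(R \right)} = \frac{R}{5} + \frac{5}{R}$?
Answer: $50$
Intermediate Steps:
$T{\left(R \right)} = \frac{5}{R} + \frac{R}{5}$ ($T{\left(R \right)} = R \frac{1}{5} + \frac{5}{R} = \frac{R}{5} + \frac{5}{R} = \frac{5}{R} + \frac{R}{5}$)
$F{\left(l \right)} = - 2 l^{2}$ ($F{\left(l \right)} = \left(\frac{5}{-5} + \frac{1}{5} \left(-5\right)\right) l^{2} = \left(5 \left(- \frac{1}{5}\right) - 1\right) l^{2} = \left(-1 - 1\right) l^{2} = - 2 l^{2}$)
$- F{\left(G{\left(5 \right)} \right)} = - \left(-2\right) 5^{2} = - \left(-2\right) 25 = \left(-1\right) \left(-50\right) = 50$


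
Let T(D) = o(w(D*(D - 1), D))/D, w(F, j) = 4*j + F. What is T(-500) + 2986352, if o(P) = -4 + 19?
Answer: 298635197/100 ≈ 2.9864e+6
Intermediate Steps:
w(F, j) = F + 4*j
o(P) = 15
T(D) = 15/D
T(-500) + 2986352 = 15/(-500) + 2986352 = 15*(-1/500) + 2986352 = -3/100 + 2986352 = 298635197/100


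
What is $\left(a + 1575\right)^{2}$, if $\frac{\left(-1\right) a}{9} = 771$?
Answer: $28772496$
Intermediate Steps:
$a = -6939$ ($a = \left(-9\right) 771 = -6939$)
$\left(a + 1575\right)^{2} = \left(-6939 + 1575\right)^{2} = \left(-5364\right)^{2} = 28772496$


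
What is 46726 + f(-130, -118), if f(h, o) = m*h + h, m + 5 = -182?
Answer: 70906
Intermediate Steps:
m = -187 (m = -5 - 182 = -187)
f(h, o) = -186*h (f(h, o) = -187*h + h = -186*h)
46726 + f(-130, -118) = 46726 - 186*(-130) = 46726 + 24180 = 70906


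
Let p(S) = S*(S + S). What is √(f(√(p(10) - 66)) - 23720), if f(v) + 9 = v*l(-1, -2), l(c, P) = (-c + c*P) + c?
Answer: √(-23729 + 2*√134) ≈ 153.97*I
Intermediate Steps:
l(c, P) = P*c (l(c, P) = (-c + P*c) + c = P*c)
p(S) = 2*S² (p(S) = S*(2*S) = 2*S²)
f(v) = -9 + 2*v (f(v) = -9 + v*(-2*(-1)) = -9 + v*2 = -9 + 2*v)
√(f(√(p(10) - 66)) - 23720) = √((-9 + 2*√(2*10² - 66)) - 23720) = √((-9 + 2*√(2*100 - 66)) - 23720) = √((-9 + 2*√(200 - 66)) - 23720) = √((-9 + 2*√134) - 23720) = √(-23729 + 2*√134)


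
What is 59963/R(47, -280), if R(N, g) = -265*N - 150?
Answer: -59963/12605 ≈ -4.7571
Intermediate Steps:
R(N, g) = -150 - 265*N
59963/R(47, -280) = 59963/(-150 - 265*47) = 59963/(-150 - 12455) = 59963/(-12605) = 59963*(-1/12605) = -59963/12605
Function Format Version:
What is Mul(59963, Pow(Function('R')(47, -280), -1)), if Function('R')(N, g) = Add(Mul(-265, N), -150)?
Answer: Rational(-59963, 12605) ≈ -4.7571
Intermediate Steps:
Function('R')(N, g) = Add(-150, Mul(-265, N))
Mul(59963, Pow(Function('R')(47, -280), -1)) = Mul(59963, Pow(Add(-150, Mul(-265, 47)), -1)) = Mul(59963, Pow(Add(-150, -12455), -1)) = Mul(59963, Pow(-12605, -1)) = Mul(59963, Rational(-1, 12605)) = Rational(-59963, 12605)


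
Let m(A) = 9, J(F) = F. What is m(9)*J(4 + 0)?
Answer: 36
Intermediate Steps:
m(9)*J(4 + 0) = 9*(4 + 0) = 9*4 = 36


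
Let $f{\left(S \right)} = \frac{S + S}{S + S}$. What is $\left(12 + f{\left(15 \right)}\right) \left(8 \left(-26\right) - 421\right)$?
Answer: $-8177$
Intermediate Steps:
$f{\left(S \right)} = 1$ ($f{\left(S \right)} = \frac{2 S}{2 S} = 2 S \frac{1}{2 S} = 1$)
$\left(12 + f{\left(15 \right)}\right) \left(8 \left(-26\right) - 421\right) = \left(12 + 1\right) \left(8 \left(-26\right) - 421\right) = 13 \left(-208 - 421\right) = 13 \left(-629\right) = -8177$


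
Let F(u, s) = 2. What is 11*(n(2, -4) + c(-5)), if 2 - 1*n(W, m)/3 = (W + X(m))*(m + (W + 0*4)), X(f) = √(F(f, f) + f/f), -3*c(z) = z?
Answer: 649/3 + 66*√3 ≈ 330.65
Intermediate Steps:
c(z) = -z/3
X(f) = √3 (X(f) = √(2 + f/f) = √(2 + 1) = √3)
n(W, m) = 6 - 3*(W + m)*(W + √3) (n(W, m) = 6 - 3*(W + √3)*(m + (W + 0*4)) = 6 - 3*(W + √3)*(m + (W + 0)) = 6 - 3*(W + √3)*(m + W) = 6 - 3*(W + √3)*(W + m) = 6 - 3*(W + m)*(W + √3))
11*(n(2, -4) + c(-5)) = 11*((6 - 3*2² - 3*2*(-4) - 3*2*√3 - 3*(-4)*√3) - ⅓*(-5)) = 11*((6 - 3*4 + 24 - 6*√3 + 12*√3) + 5/3) = 11*((6 - 12 + 24 - 6*√3 + 12*√3) + 5/3) = 11*((18 + 6*√3) + 5/3) = 11*(59/3 + 6*√3) = 649/3 + 66*√3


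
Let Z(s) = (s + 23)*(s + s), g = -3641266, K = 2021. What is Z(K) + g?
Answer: 4620582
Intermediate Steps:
Z(s) = 2*s*(23 + s) (Z(s) = (23 + s)*(2*s) = 2*s*(23 + s))
Z(K) + g = 2*2021*(23 + 2021) - 3641266 = 2*2021*2044 - 3641266 = 8261848 - 3641266 = 4620582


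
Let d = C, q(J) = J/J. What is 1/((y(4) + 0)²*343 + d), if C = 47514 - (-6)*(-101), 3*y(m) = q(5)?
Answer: 9/422515 ≈ 2.1301e-5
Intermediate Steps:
q(J) = 1
y(m) = ⅓ (y(m) = (⅓)*1 = ⅓)
C = 46908 (C = 47514 - 1*606 = 47514 - 606 = 46908)
d = 46908
1/((y(4) + 0)²*343 + d) = 1/((⅓ + 0)²*343 + 46908) = 1/((⅓)²*343 + 46908) = 1/((⅑)*343 + 46908) = 1/(343/9 + 46908) = 1/(422515/9) = 9/422515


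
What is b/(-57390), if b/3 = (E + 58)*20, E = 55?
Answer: -226/1913 ≈ -0.11814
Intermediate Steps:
b = 6780 (b = 3*((55 + 58)*20) = 3*(113*20) = 3*2260 = 6780)
b/(-57390) = 6780/(-57390) = 6780*(-1/57390) = -226/1913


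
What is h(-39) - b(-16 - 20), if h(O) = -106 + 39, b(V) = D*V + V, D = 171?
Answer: 6125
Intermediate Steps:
b(V) = 172*V (b(V) = 171*V + V = 172*V)
h(O) = -67
h(-39) - b(-16 - 20) = -67 - 172*(-16 - 20) = -67 - 172*(-36) = -67 - 1*(-6192) = -67 + 6192 = 6125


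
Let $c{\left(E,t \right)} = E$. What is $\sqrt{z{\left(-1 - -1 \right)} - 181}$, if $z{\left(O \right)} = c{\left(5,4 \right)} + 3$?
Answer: $i \sqrt{173} \approx 13.153 i$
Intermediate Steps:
$z{\left(O \right)} = 8$ ($z{\left(O \right)} = 5 + 3 = 8$)
$\sqrt{z{\left(-1 - -1 \right)} - 181} = \sqrt{8 - 181} = \sqrt{-173} = i \sqrt{173}$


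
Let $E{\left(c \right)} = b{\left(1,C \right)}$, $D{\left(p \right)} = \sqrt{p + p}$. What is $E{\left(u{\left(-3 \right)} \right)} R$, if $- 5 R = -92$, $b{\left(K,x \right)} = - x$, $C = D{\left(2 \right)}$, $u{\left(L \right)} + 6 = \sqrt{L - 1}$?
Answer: $- \frac{184}{5} \approx -36.8$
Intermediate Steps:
$D{\left(p \right)} = \sqrt{2} \sqrt{p}$ ($D{\left(p \right)} = \sqrt{2 p} = \sqrt{2} \sqrt{p}$)
$u{\left(L \right)} = -6 + \sqrt{-1 + L}$ ($u{\left(L \right)} = -6 + \sqrt{L - 1} = -6 + \sqrt{-1 + L}$)
$C = 2$ ($C = \sqrt{2} \sqrt{2} = 2$)
$R = \frac{92}{5}$ ($R = \left(- \frac{1}{5}\right) \left(-92\right) = \frac{92}{5} \approx 18.4$)
$E{\left(c \right)} = -2$ ($E{\left(c \right)} = \left(-1\right) 2 = -2$)
$E{\left(u{\left(-3 \right)} \right)} R = \left(-2\right) \frac{92}{5} = - \frac{184}{5}$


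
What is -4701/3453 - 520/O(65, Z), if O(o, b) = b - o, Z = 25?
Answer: 13396/1151 ≈ 11.639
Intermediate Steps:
-4701/3453 - 520/O(65, Z) = -4701/3453 - 520/(25 - 1*65) = -4701*1/3453 - 520/(25 - 65) = -1567/1151 - 520/(-40) = -1567/1151 - 520*(-1/40) = -1567/1151 + 13 = 13396/1151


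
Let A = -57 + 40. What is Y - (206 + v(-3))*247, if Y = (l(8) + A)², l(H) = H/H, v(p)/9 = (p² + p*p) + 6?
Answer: -103978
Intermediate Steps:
v(p) = 54 + 18*p² (v(p) = 9*((p² + p*p) + 6) = 9*((p² + p²) + 6) = 9*(2*p² + 6) = 9*(6 + 2*p²) = 54 + 18*p²)
l(H) = 1
A = -17
Y = 256 (Y = (1 - 17)² = (-16)² = 256)
Y - (206 + v(-3))*247 = 256 - (206 + (54 + 18*(-3)²))*247 = 256 - (206 + (54 + 18*9))*247 = 256 - (206 + (54 + 162))*247 = 256 - (206 + 216)*247 = 256 - 422*247 = 256 - 1*104234 = 256 - 104234 = -103978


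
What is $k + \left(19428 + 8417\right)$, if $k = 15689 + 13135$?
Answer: $56669$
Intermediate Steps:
$k = 28824$
$k + \left(19428 + 8417\right) = 28824 + \left(19428 + 8417\right) = 28824 + 27845 = 56669$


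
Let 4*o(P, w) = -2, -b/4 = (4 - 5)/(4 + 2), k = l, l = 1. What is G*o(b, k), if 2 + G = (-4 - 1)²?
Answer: -23/2 ≈ -11.500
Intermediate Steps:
k = 1
b = ⅔ (b = -4*(4 - 5)/(4 + 2) = -(-4)/6 = -4*(-⅙) = ⅔ ≈ 0.66667)
o(P, w) = -½ (o(P, w) = (¼)*(-2) = -½)
G = 23 (G = -2 + (-4 - 1)² = -2 + (-5)² = -2 + 25 = 23)
G*o(b, k) = 23*(-½) = -23/2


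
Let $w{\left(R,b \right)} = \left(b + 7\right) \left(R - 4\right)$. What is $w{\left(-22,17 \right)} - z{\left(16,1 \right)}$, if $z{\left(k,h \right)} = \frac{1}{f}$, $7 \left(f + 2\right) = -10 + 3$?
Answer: $- \frac{1871}{3} \approx -623.67$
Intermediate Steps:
$w{\left(R,b \right)} = \left(-4 + R\right) \left(7 + b\right)$ ($w{\left(R,b \right)} = \left(7 + b\right) \left(-4 + R\right) = \left(-4 + R\right) \left(7 + b\right)$)
$f = -3$ ($f = -2 + \frac{-10 + 3}{7} = -2 + \frac{1}{7} \left(-7\right) = -2 - 1 = -3$)
$z{\left(k,h \right)} = - \frac{1}{3}$ ($z{\left(k,h \right)} = \frac{1}{-3} = - \frac{1}{3}$)
$w{\left(-22,17 \right)} - z{\left(16,1 \right)} = \left(-28 - 68 + 7 \left(-22\right) - 374\right) - - \frac{1}{3} = \left(-28 - 68 - 154 - 374\right) + \frac{1}{3} = -624 + \frac{1}{3} = - \frac{1871}{3}$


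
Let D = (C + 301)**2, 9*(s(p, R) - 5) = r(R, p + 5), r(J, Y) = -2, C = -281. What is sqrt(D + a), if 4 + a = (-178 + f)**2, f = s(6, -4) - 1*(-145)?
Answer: 4*sqrt(6037)/9 ≈ 34.533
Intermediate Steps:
s(p, R) = 43/9 (s(p, R) = 5 + (1/9)*(-2) = 5 - 2/9 = 43/9)
f = 1348/9 (f = 43/9 - 1*(-145) = 43/9 + 145 = 1348/9 ≈ 149.78)
a = 64192/81 (a = -4 + (-178 + 1348/9)**2 = -4 + (-254/9)**2 = -4 + 64516/81 = 64192/81 ≈ 792.49)
D = 400 (D = (-281 + 301)**2 = 20**2 = 400)
sqrt(D + a) = sqrt(400 + 64192/81) = sqrt(96592/81) = 4*sqrt(6037)/9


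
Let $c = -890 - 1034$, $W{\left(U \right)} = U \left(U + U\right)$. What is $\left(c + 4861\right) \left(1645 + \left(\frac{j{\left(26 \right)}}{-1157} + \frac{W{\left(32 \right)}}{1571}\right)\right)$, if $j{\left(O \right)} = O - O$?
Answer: $\frac{7596089391}{1571} \approx 4.8352 \cdot 10^{6}$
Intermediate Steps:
$W{\left(U \right)} = 2 U^{2}$ ($W{\left(U \right)} = U 2 U = 2 U^{2}$)
$c = -1924$
$j{\left(O \right)} = 0$
$\left(c + 4861\right) \left(1645 + \left(\frac{j{\left(26 \right)}}{-1157} + \frac{W{\left(32 \right)}}{1571}\right)\right) = \left(-1924 + 4861\right) \left(1645 + \left(\frac{0}{-1157} + \frac{2 \cdot 32^{2}}{1571}\right)\right) = 2937 \left(1645 + \left(0 \left(- \frac{1}{1157}\right) + 2 \cdot 1024 \cdot \frac{1}{1571}\right)\right) = 2937 \left(1645 + \left(0 + 2048 \cdot \frac{1}{1571}\right)\right) = 2937 \left(1645 + \left(0 + \frac{2048}{1571}\right)\right) = 2937 \left(1645 + \frac{2048}{1571}\right) = 2937 \cdot \frac{2586343}{1571} = \frac{7596089391}{1571}$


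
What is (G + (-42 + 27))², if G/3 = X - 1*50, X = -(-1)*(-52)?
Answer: 103041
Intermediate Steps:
X = -52 (X = -1*52 = -52)
G = -306 (G = 3*(-52 - 1*50) = 3*(-52 - 50) = 3*(-102) = -306)
(G + (-42 + 27))² = (-306 + (-42 + 27))² = (-306 - 15)² = (-321)² = 103041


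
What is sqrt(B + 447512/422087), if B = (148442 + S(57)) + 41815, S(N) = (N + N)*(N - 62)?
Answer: sqrt(33794338369774447)/422087 ≈ 435.53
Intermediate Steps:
S(N) = 2*N*(-62 + N) (S(N) = (2*N)*(-62 + N) = 2*N*(-62 + N))
B = 189687 (B = (148442 + 2*57*(-62 + 57)) + 41815 = (148442 + 2*57*(-5)) + 41815 = (148442 - 570) + 41815 = 147872 + 41815 = 189687)
sqrt(B + 447512/422087) = sqrt(189687 + 447512/422087) = sqrt(80064864281/422087) = sqrt(33794338369774447)/422087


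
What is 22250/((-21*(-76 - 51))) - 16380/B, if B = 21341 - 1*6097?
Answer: 73873385/10163937 ≈ 7.2682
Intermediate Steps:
B = 15244 (B = 21341 - 6097 = 15244)
22250/((-21*(-76 - 51))) - 16380/B = 22250/((-21*(-76 - 51))) - 16380/15244 = 22250/((-21*(-127))) - 16380*1/15244 = 22250/2667 - 4095/3811 = 73873385/10163937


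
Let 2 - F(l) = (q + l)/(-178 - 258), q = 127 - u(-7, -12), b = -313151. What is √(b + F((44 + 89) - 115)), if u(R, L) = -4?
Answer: I*√14882076835/218 ≈ 559.6*I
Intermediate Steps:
q = 131 (q = 127 - 1*(-4) = 127 + 4 = 131)
F(l) = 1003/436 + l/436 (F(l) = 2 - (131 + l)/(-178 - 258) = 2 - (131 + l)/(-436) = 2 - (131 + l)*(-1)/436 = 2 - (-131/436 - l/436) = 2 + (131/436 + l/436) = 1003/436 + l/436)
√(b + F((44 + 89) - 115)) = √(-313151 + (1003/436 + ((44 + 89) - 115)/436)) = √(-313151 + (1003/436 + (133 - 115)/436)) = √(-313151 + (1003/436 + (1/436)*18)) = √(-313151 + (1003/436 + 9/218)) = √(-313151 + 1021/436) = √(-136532815/436) = I*√14882076835/218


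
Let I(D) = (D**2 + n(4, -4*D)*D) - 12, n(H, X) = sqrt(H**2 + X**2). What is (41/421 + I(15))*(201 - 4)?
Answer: 17673658/421 + 11820*sqrt(226) ≈ 2.1967e+5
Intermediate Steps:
I(D) = -12 + D**2 + D*sqrt(16 + 16*D**2) (I(D) = (D**2 + sqrt(4**2 + (-4*D)**2)*D) - 12 = (D**2 + sqrt(16 + 16*D**2)*D) - 12 = (D**2 + D*sqrt(16 + 16*D**2)) - 12 = -12 + D**2 + D*sqrt(16 + 16*D**2))
(41/421 + I(15))*(201 - 4) = (41/421 + (-12 + 15**2 + 4*15*sqrt(1 + 15**2)))*(201 - 4) = (41*(1/421) + (-12 + 225 + 4*15*sqrt(1 + 225)))*197 = (41/421 + (-12 + 225 + 4*15*sqrt(226)))*197 = (41/421 + (-12 + 225 + 60*sqrt(226)))*197 = (41/421 + (213 + 60*sqrt(226)))*197 = (89714/421 + 60*sqrt(226))*197 = 17673658/421 + 11820*sqrt(226)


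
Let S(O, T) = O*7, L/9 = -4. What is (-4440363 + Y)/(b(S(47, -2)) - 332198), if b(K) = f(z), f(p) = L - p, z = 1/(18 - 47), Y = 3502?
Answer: 128668969/9634785 ≈ 13.355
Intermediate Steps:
L = -36 (L = 9*(-4) = -36)
z = -1/29 (z = 1/(-29) = -1/29 ≈ -0.034483)
S(O, T) = 7*O
f(p) = -36 - p
b(K) = -1043/29 (b(K) = -36 - 1*(-1/29) = -36 + 1/29 = -1043/29)
(-4440363 + Y)/(b(S(47, -2)) - 332198) = (-4440363 + 3502)/(-1043/29 - 332198) = -4436861/(-9634785/29) = -4436861*(-29/9634785) = 128668969/9634785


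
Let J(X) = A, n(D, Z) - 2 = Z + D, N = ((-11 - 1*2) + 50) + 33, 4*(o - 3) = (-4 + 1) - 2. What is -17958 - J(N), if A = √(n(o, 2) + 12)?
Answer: -17958 - √71/2 ≈ -17962.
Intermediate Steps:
o = 7/4 (o = 3 + ((-4 + 1) - 2)/4 = 3 + (-3 - 2)/4 = 3 + (¼)*(-5) = 3 - 5/4 = 7/4 ≈ 1.7500)
N = 70 (N = ((-11 - 2) + 50) + 33 = (-13 + 50) + 33 = 37 + 33 = 70)
n(D, Z) = 2 + D + Z (n(D, Z) = 2 + (Z + D) = 2 + (D + Z) = 2 + D + Z)
A = √71/2 (A = √((2 + 7/4 + 2) + 12) = √(23/4 + 12) = √(71/4) = √71/2 ≈ 4.2131)
J(X) = √71/2
-17958 - J(N) = -17958 - √71/2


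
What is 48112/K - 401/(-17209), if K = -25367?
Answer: -817787241/436540703 ≈ -1.8733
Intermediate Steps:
48112/K - 401/(-17209) = 48112/(-25367) - 401/(-17209) = 48112*(-1/25367) - 401*(-1/17209) = -48112/25367 + 401/17209 = -817787241/436540703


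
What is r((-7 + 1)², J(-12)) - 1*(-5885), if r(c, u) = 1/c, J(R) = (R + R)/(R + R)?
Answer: 211861/36 ≈ 5885.0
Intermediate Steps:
J(R) = 1 (J(R) = (2*R)/((2*R)) = (2*R)*(1/(2*R)) = 1)
r((-7 + 1)², J(-12)) - 1*(-5885) = 1/((-7 + 1)²) - 1*(-5885) = 1/((-6)²) + 5885 = 1/36 + 5885 = 211861/36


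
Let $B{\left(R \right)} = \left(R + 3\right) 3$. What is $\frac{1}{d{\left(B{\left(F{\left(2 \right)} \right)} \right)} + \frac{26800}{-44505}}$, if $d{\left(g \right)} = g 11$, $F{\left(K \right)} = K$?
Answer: $\frac{8901}{1463305} \approx 0.0060828$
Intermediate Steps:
$B{\left(R \right)} = 9 + 3 R$ ($B{\left(R \right)} = \left(3 + R\right) 3 = 9 + 3 R$)
$d{\left(g \right)} = 11 g$
$\frac{1}{d{\left(B{\left(F{\left(2 \right)} \right)} \right)} + \frac{26800}{-44505}} = \frac{1}{11 \left(9 + 3 \cdot 2\right) + \frac{26800}{-44505}} = \frac{1}{11 \left(9 + 6\right) + 26800 \left(- \frac{1}{44505}\right)} = \frac{1}{11 \cdot 15 - \frac{5360}{8901}} = \frac{1}{165 - \frac{5360}{8901}} = \frac{1}{\frac{1463305}{8901}} = \frac{8901}{1463305}$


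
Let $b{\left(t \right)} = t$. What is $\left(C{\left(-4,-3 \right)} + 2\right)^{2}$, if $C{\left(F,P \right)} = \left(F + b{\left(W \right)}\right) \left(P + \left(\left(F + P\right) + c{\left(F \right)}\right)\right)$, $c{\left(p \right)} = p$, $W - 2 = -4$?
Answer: $7396$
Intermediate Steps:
$W = -2$ ($W = 2 - 4 = -2$)
$C{\left(F,P \right)} = \left(-2 + F\right) \left(2 F + 2 P\right)$ ($C{\left(F,P \right)} = \left(F - 2\right) \left(P + \left(\left(F + P\right) + F\right)\right) = \left(-2 + F\right) \left(P + \left(P + 2 F\right)\right) = \left(-2 + F\right) \left(2 F + 2 P\right)$)
$\left(C{\left(-4,-3 \right)} + 2\right)^{2} = \left(\left(\left(-4\right) \left(-4\right) - -12 + 2 \left(-4\right)^{2} + 2 \left(-4\right) \left(-3\right)\right) + 2\right)^{2} = \left(\left(16 + 12 + 2 \cdot 16 + 24\right) + 2\right)^{2} = \left(\left(16 + 12 + 32 + 24\right) + 2\right)^{2} = \left(84 + 2\right)^{2} = 86^{2} = 7396$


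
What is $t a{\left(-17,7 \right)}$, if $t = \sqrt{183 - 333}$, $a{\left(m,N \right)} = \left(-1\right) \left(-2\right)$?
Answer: $10 i \sqrt{6} \approx 24.495 i$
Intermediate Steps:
$a{\left(m,N \right)} = 2$
$t = 5 i \sqrt{6}$ ($t = \sqrt{-150} = 5 i \sqrt{6} \approx 12.247 i$)
$t a{\left(-17,7 \right)} = 5 i \sqrt{6} \cdot 2 = 10 i \sqrt{6}$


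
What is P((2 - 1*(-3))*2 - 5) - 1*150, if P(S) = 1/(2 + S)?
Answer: -1049/7 ≈ -149.86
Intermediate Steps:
P((2 - 1*(-3))*2 - 5) - 1*150 = 1/(2 + ((2 - 1*(-3))*2 - 5)) - 1*150 = 1/(2 + ((2 + 3)*2 - 5)) - 150 = 1/(2 + (5*2 - 5)) - 150 = 1/(2 + (10 - 5)) - 150 = 1/(2 + 5) - 150 = 1/7 - 150 = ⅐ - 150 = -1049/7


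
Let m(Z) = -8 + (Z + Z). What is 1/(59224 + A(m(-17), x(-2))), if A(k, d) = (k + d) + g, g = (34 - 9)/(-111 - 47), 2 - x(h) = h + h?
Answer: 158/9351679 ≈ 1.6895e-5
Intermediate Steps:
x(h) = 2 - 2*h (x(h) = 2 - (h + h) = 2 - 2*h)
g = -25/158 (g = 25/(-158) = 25*(-1/158) = -25/158 ≈ -0.15823)
m(Z) = -8 + 2*Z
A(k, d) = -25/158 + d + k (A(k, d) = (k + d) - 25/158 = (d + k) - 25/158 = -25/158 + d + k)
1/(59224 + A(m(-17), x(-2))) = 1/(59224 + (-25/158 + (2 - 2*(-2)) + (-8 + 2*(-17)))) = 1/(59224 + (-25/158 + (2 + 4) + (-8 - 34))) = 1/(59224 + (-25/158 + 6 - 42)) = 1/(59224 - 5713/158) = 1/(9351679/158) = 158/9351679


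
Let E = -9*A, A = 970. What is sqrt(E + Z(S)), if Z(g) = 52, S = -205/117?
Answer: I*sqrt(8678) ≈ 93.156*I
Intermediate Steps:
S = -205/117 (S = -205*1/117 = -205/117 ≈ -1.7521)
E = -8730 (E = -9*970 = -8730)
sqrt(E + Z(S)) = sqrt(-8730 + 52) = sqrt(-8678) = I*sqrt(8678)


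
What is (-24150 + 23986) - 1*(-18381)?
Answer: 18217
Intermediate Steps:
(-24150 + 23986) - 1*(-18381) = -164 + 18381 = 18217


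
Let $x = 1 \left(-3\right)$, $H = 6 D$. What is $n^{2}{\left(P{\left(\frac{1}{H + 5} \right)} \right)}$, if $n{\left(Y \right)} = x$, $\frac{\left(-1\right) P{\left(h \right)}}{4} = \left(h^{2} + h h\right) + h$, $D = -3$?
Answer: $9$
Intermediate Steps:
$H = -18$ ($H = 6 \left(-3\right) = -18$)
$P{\left(h \right)} = - 8 h^{2} - 4 h$ ($P{\left(h \right)} = - 4 \left(\left(h^{2} + h h\right) + h\right) = - 4 \left(\left(h^{2} + h^{2}\right) + h\right) = - 4 \left(2 h^{2} + h\right) = - 4 \left(h + 2 h^{2}\right) = - 8 h^{2} - 4 h$)
$x = -3$
$n{\left(Y \right)} = -3$
$n^{2}{\left(P{\left(\frac{1}{H + 5} \right)} \right)} = \left(-3\right)^{2} = 9$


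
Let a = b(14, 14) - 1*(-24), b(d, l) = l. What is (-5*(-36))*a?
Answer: 6840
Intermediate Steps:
a = 38 (a = 14 - 1*(-24) = 14 + 24 = 38)
(-5*(-36))*a = -5*(-36)*38 = 180*38 = 6840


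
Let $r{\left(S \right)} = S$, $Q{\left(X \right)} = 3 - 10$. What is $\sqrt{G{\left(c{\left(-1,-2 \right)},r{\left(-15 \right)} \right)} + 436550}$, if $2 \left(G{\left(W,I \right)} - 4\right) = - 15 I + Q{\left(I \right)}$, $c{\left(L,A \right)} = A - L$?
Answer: $\sqrt{436663} \approx 660.8$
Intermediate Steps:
$Q{\left(X \right)} = -7$
$G{\left(W,I \right)} = \frac{1}{2} - \frac{15 I}{2}$ ($G{\left(W,I \right)} = 4 + \frac{- 15 I - 7}{2} = 4 + \frac{-7 - 15 I}{2} = 4 - \left(\frac{7}{2} + \frac{15 I}{2}\right) = \frac{1}{2} - \frac{15 I}{2}$)
$\sqrt{G{\left(c{\left(-1,-2 \right)},r{\left(-15 \right)} \right)} + 436550} = \sqrt{\left(\frac{1}{2} - - \frac{225}{2}\right) + 436550} = \sqrt{\left(\frac{1}{2} + \frac{225}{2}\right) + 436550} = \sqrt{113 + 436550} = \sqrt{436663}$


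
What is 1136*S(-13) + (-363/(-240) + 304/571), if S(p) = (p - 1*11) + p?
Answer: -1919928349/45680 ≈ -42030.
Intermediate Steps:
S(p) = -11 + 2*p (S(p) = (p - 11) + p = (-11 + p) + p = -11 + 2*p)
1136*S(-13) + (-363/(-240) + 304/571) = 1136*(-11 + 2*(-13)) + (-363/(-240) + 304/571) = 1136*(-11 - 26) + (-363*(-1/240) + 304*(1/571)) = 1136*(-37) + (121/80 + 304/571) = -42032 + 93411/45680 = -1919928349/45680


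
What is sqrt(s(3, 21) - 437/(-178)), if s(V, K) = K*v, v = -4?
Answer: I*sqrt(2583670)/178 ≈ 9.0302*I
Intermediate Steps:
s(V, K) = -4*K (s(V, K) = K*(-4) = -4*K)
sqrt(s(3, 21) - 437/(-178)) = sqrt(-4*21 - 437/(-178)) = sqrt(-84 - 437*(-1/178)) = sqrt(-84 + 437/178) = sqrt(-14515/178) = I*sqrt(2583670)/178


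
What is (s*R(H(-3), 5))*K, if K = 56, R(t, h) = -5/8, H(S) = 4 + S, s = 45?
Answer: -1575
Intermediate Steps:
R(t, h) = -5/8 (R(t, h) = -5*⅛ = -5/8)
(s*R(H(-3), 5))*K = (45*(-5/8))*56 = -225/8*56 = -1575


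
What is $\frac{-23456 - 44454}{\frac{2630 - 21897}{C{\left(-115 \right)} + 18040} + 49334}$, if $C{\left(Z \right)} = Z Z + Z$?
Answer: $- \frac{2115396500}{1536734833} \approx -1.3766$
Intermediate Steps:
$C{\left(Z \right)} = Z + Z^{2}$ ($C{\left(Z \right)} = Z^{2} + Z = Z + Z^{2}$)
$\frac{-23456 - 44454}{\frac{2630 - 21897}{C{\left(-115 \right)} + 18040} + 49334} = \frac{-23456 - 44454}{\frac{2630 - 21897}{- 115 \left(1 - 115\right) + 18040} + 49334} = - \frac{67910}{- \frac{19267}{\left(-115\right) \left(-114\right) + 18040} + 49334} = - \frac{67910}{- \frac{19267}{13110 + 18040} + 49334} = - \frac{67910}{- \frac{19267}{31150} + 49334} = - \frac{67910}{\frac{1536734833}{31150}} = \left(-67910\right) \frac{31150}{1536734833} = - \frac{2115396500}{1536734833}$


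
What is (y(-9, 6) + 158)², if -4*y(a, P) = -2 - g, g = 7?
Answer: 410881/16 ≈ 25680.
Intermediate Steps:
y(a, P) = 9/4 (y(a, P) = -(-2 - 1*7)/4 = -(-2 - 7)/4 = -¼*(-9) = 9/4)
(y(-9, 6) + 158)² = (9/4 + 158)² = (641/4)² = 410881/16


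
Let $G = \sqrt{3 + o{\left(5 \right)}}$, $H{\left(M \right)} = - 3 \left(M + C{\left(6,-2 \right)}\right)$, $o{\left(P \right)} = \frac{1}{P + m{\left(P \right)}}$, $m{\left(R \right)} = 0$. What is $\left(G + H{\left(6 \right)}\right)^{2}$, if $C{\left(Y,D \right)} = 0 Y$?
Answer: $\frac{1636}{5} - \frac{144 \sqrt{5}}{5} \approx 262.8$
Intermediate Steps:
$C{\left(Y,D \right)} = 0$
$o{\left(P \right)} = \frac{1}{P}$ ($o{\left(P \right)} = \frac{1}{P + 0} = \frac{1}{P}$)
$H{\left(M \right)} = - 3 M$ ($H{\left(M \right)} = - 3 \left(M + 0\right) = - 3 M$)
$G = \frac{4 \sqrt{5}}{5}$ ($G = \sqrt{3 + \frac{1}{5}} = \sqrt{\frac{16}{5}} = \frac{4 \sqrt{5}}{5} \approx 1.7889$)
$\left(G + H{\left(6 \right)}\right)^{2} = \left(\frac{4 \sqrt{5}}{5} - 18\right)^{2} = \left(-18 + \frac{4 \sqrt{5}}{5}\right)^{2}$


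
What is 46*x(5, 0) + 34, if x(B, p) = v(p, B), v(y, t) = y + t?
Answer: 264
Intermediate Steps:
v(y, t) = t + y
x(B, p) = B + p
46*x(5, 0) + 34 = 46*(5 + 0) + 34 = 46*5 + 34 = 230 + 34 = 264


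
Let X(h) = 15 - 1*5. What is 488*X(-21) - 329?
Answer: 4551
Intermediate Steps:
X(h) = 10 (X(h) = 15 - 5 = 10)
488*X(-21) - 329 = 488*10 - 329 = 4880 - 329 = 4551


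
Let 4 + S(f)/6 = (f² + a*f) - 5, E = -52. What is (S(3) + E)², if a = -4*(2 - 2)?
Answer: 2704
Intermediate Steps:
a = 0 (a = -4*0 = 0)
S(f) = -54 + 6*f² (S(f) = -24 + 6*((f² + 0*f) - 5) = -24 + 6*((f² + 0) - 5) = -24 + 6*(f² - 5) = -24 + 6*(-5 + f²) = -24 + (-30 + 6*f²) = -54 + 6*f²)
(S(3) + E)² = ((-54 + 6*3²) - 52)² = ((-54 + 6*9) - 52)² = ((-54 + 54) - 52)² = (0 - 52)² = (-52)² = 2704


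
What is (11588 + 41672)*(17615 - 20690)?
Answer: -163774500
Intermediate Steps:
(11588 + 41672)*(17615 - 20690) = 53260*(-3075) = -163774500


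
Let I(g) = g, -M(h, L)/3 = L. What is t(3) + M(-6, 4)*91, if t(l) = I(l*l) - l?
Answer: -1086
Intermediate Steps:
M(h, L) = -3*L
t(l) = l² - l (t(l) = l*l - l = l² - l)
t(3) + M(-6, 4)*91 = 3*(-1 + 3) - 3*4*91 = 3*2 - 12*91 = 6 - 1092 = -1086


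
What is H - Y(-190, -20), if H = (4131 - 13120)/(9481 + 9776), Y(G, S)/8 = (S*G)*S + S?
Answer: 11711328131/19257 ≈ 6.0816e+5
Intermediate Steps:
Y(G, S) = 8*S + 8*G*S² (Y(G, S) = 8*((S*G)*S + S) = 8*((G*S)*S + S) = 8*(G*S² + S) = 8*(S + G*S²) = 8*S + 8*G*S²)
H = -8989/19257 ≈ -0.46679
H - Y(-190, -20) = -8989/19257 - 8*(-20)*(1 - 190*(-20)) = -8989/19257 - 8*(-20)*(1 + 3800) = -8989/19257 - 8*(-20)*3801 = -8989/19257 - 1*(-608160) = -8989/19257 + 608160 = 11711328131/19257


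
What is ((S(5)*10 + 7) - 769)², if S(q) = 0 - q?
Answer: 659344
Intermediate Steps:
S(q) = -q
((S(5)*10 + 7) - 769)² = ((-1*5*10 + 7) - 769)² = ((-5*10 + 7) - 769)² = ((-50 + 7) - 769)² = (-43 - 769)² = (-812)² = 659344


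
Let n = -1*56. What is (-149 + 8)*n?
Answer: 7896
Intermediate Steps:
n = -56
(-149 + 8)*n = (-149 + 8)*(-56) = -141*(-56) = 7896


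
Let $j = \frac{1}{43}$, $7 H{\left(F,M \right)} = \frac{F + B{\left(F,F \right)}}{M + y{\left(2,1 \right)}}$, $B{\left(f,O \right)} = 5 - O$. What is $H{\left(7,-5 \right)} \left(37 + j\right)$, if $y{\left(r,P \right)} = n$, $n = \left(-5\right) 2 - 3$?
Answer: $- \frac{3980}{2709} \approx -1.4692$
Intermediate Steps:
$n = -13$ ($n = -10 - 3 = -13$)
$y{\left(r,P \right)} = -13$
$H{\left(F,M \right)} = \frac{5}{7 \left(-13 + M\right)}$ ($H{\left(F,M \right)} = \frac{\left(F - \left(-5 + F\right)\right) \frac{1}{M - 13}}{7} = \frac{5 \frac{1}{-13 + M}}{7} = \frac{5}{7 \left(-13 + M\right)}$)
$j = \frac{1}{43} \approx 0.023256$
$H{\left(7,-5 \right)} \left(37 + j\right) = \frac{5}{7 \left(-13 - 5\right)} \left(37 + \frac{1}{43}\right) = \frac{5}{7 \left(-18\right)} \frac{1592}{43} = \frac{5}{7} \left(- \frac{1}{18}\right) \frac{1592}{43} = \left(- \frac{5}{126}\right) \frac{1592}{43} = - \frac{3980}{2709}$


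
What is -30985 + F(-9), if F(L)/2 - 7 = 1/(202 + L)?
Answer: -5977401/193 ≈ -30971.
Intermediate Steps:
F(L) = 14 + 2/(202 + L)
-30985 + F(-9) = -30985 + 2*(1415 + 7*(-9))/(202 - 9) = -30985 + 2*(1415 - 63)/193 = -30985 + 2*(1/193)*1352 = -30985 + 2704/193 = -5977401/193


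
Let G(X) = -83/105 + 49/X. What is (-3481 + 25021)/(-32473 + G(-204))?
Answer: -17088400/25762731 ≈ -0.66330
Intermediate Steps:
G(X) = -83/105 + 49/X (G(X) = -83*1/105 + 49/X = -83/105 + 49/X)
(-3481 + 25021)/(-32473 + G(-204)) = (-3481 + 25021)/(-32473 + (-83/105 + 49/(-204))) = 21540/(-32473 + (-83/105 + 49*(-1/204))) = 21540/(-32473 + (-83/105 - 49/204)) = 21540/(-32473 - 2453/2380) = 21540/(-77288193/2380) = 21540*(-2380/77288193) = -17088400/25762731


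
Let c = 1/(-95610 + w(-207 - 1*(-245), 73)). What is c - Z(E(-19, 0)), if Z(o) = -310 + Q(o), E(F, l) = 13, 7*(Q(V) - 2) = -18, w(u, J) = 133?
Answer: 207566991/668339 ≈ 310.57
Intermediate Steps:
Q(V) = -4/7 (Q(V) = 2 + (1/7)*(-18) = 2 - 18/7 = -4/7)
c = -1/95477 (c = 1/(-95610 + 133) = 1/(-95477) = -1/95477 ≈ -1.0474e-5)
Z(o) = -2174/7 (Z(o) = -310 - 4/7 = -2174/7)
c - Z(E(-19, 0)) = -1/95477 - 1*(-2174/7) = -1/95477 + 2174/7 = 207566991/668339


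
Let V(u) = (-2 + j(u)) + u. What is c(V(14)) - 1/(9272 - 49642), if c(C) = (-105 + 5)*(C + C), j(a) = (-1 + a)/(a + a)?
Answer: -704456493/282590 ≈ -2492.9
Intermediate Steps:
j(a) = (-1 + a)/(2*a) (j(a) = (-1 + a)/((2*a)) = (-1 + a)*(1/(2*a)) = (-1 + a)/(2*a))
V(u) = -2 + u + (-1 + u)/(2*u) (V(u) = (-2 + (-1 + u)/(2*u)) + u = -2 + u + (-1 + u)/(2*u))
c(C) = -200*C
c(V(14)) - 1/(9272 - 49642) = -200*(-3/2 + 14 - ½/14) - 1/(9272 - 49642) = -200*(-3/2 + 14 - ½*1/14) - 1/(-40370) = -200*(-3/2 + 14 - 1/28) - 1*(-1/40370) = -200*349/28 + 1/40370 = -17450/7 + 1/40370 = -704456493/282590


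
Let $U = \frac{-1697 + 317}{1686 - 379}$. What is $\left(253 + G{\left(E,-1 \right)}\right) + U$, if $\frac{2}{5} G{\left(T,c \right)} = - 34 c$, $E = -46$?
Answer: $\frac{440386}{1307} \approx 336.94$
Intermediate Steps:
$U = - \frac{1380}{1307} \approx -1.0559$
$G{\left(T,c \right)} = - 85 c$ ($G{\left(T,c \right)} = \frac{5 \left(- 34 c\right)}{2} = - 85 c$)
$\left(253 + G{\left(E,-1 \right)}\right) + U = \left(253 - -85\right) - \frac{1380}{1307} = \left(253 + 85\right) - \frac{1380}{1307} = 338 - \frac{1380}{1307} = \frac{440386}{1307}$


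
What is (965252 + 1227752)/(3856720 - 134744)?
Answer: 548251/930494 ≈ 0.58920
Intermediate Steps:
(965252 + 1227752)/(3856720 - 134744) = 2193004/3721976 = 2193004*(1/3721976) = 548251/930494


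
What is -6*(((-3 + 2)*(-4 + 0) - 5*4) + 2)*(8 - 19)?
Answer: -924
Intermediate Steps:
-6*(((-3 + 2)*(-4 + 0) - 5*4) + 2)*(8 - 19) = -6*((-1*(-4) - 20) + 2)*(-11) = -6*((4 - 20) + 2)*(-11) = -6*(-16 + 2)*(-11) = -(-84)*(-11) = -6*154 = -924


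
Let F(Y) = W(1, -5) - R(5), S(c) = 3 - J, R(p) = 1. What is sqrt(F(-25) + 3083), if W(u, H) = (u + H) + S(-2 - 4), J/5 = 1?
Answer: 2*sqrt(769) ≈ 55.462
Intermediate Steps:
J = 5 (J = 5*1 = 5)
S(c) = -2 (S(c) = 3 - 1*5 = 3 - 5 = -2)
W(u, H) = -2 + H + u (W(u, H) = (u + H) - 2 = (H + u) - 2 = -2 + H + u)
F(Y) = -7 (F(Y) = (-2 - 5 + 1) - 1*1 = -6 - 1 = -7)
sqrt(F(-25) + 3083) = sqrt(-7 + 3083) = sqrt(3076) = 2*sqrt(769)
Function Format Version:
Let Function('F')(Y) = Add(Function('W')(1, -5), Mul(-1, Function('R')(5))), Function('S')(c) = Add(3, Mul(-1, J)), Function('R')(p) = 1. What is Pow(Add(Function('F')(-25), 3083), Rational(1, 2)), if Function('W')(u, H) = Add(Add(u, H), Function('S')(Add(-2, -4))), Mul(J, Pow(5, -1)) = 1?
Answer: Mul(2, Pow(769, Rational(1, 2))) ≈ 55.462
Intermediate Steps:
J = 5 (J = Mul(5, 1) = 5)
Function('S')(c) = -2 (Function('S')(c) = Add(3, Mul(-1, 5)) = Add(3, -5) = -2)
Function('W')(u, H) = Add(-2, H, u) (Function('W')(u, H) = Add(Add(u, H), -2) = Add(Add(H, u), -2) = Add(-2, H, u))
Function('F')(Y) = -7 (Function('F')(Y) = Add(Add(-2, -5, 1), Mul(-1, 1)) = Add(-6, -1) = -7)
Pow(Add(Function('F')(-25), 3083), Rational(1, 2)) = Pow(Add(-7, 3083), Rational(1, 2)) = Pow(3076, Rational(1, 2)) = Mul(2, Pow(769, Rational(1, 2)))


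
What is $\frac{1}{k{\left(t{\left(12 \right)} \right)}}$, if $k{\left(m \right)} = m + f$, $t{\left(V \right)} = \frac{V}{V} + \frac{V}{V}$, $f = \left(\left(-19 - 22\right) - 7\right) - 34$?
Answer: $- \frac{1}{80} \approx -0.0125$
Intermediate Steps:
$f = -82$ ($f = \left(-41 - 7\right) - 34 = -48 - 34 = -82$)
$t{\left(V \right)} = 2$ ($t{\left(V \right)} = 1 + 1 = 2$)
$k{\left(m \right)} = -82 + m$ ($k{\left(m \right)} = m - 82 = -82 + m$)
$\frac{1}{k{\left(t{\left(12 \right)} \right)}} = \frac{1}{-82 + 2} = \frac{1}{-80} = - \frac{1}{80}$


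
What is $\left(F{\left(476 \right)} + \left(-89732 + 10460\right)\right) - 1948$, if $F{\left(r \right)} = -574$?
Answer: $-81794$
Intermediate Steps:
$\left(F{\left(476 \right)} + \left(-89732 + 10460\right)\right) - 1948 = \left(-574 + \left(-89732 + 10460\right)\right) - 1948 = \left(-574 - 79272\right) - 1948 = -79846 - 1948 = -81794$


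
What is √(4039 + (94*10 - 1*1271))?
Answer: 6*√103 ≈ 60.893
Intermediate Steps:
√(4039 + (94*10 - 1*1271)) = √(4039 + (940 - 1271)) = √(4039 - 331) = √3708 = 6*√103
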